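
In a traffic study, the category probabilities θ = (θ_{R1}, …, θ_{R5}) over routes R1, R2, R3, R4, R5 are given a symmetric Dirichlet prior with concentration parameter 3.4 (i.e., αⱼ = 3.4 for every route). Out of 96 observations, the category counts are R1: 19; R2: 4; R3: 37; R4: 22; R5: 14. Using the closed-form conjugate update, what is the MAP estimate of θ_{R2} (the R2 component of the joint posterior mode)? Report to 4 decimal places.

The Dirichlet prior is conjugate to the Multinomial likelihood: each posterior αⱼ = prior αⱼ + observed count nⱼ.
Posterior concentration: (22.4, 7.4, 40.4, 25.4, 17.4), total = 113.0.
Joint mode component: (α_{R2}−1)/(Σα−K) = 6.4/108.0 = 0.0593.

0.0593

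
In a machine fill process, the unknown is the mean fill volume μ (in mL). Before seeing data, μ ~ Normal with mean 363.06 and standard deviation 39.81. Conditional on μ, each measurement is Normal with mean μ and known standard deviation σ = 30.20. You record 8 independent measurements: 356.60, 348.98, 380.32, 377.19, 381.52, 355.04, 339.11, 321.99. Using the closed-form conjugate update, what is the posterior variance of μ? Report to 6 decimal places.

For Normal data with known variance σ², a Normal(μ₀, σ₀²) prior on μ is conjugate. Posterior precision = 1/σ₀² + n/σ²; posterior mean is the precision-weighted average of μ₀ and x̄.
σ₀² = 39.81² = 1584.8361, σ² = 30.20² = 912.04; σ² + n·σ₀² = 912.04 + 8·1584.8361 = 13590.7288.
Posterior precision = 1/σ₀² + n/σ² = 1/1584.8361 + 8/912.04 = (σ² + n·σ₀²)/(σ₀²σ²) = 13590.7288/(1584.8361·912.04); posterior variance σₙ² = σ₀²σ²/(σ² + n·σ₀²) = 1584.8361·912.04/13590.7288 = 106.354408.

106.354408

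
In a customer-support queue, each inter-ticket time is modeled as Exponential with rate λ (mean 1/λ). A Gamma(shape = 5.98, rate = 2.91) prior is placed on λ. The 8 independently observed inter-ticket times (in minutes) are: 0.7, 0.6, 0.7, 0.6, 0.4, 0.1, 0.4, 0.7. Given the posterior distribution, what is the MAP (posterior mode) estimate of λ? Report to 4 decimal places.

1.8256

With a Gamma(shape α, rate β) prior on the exponential rate λ, the posterior after n observations with total T = Σxᵢ is Gamma(α+n, β+T).
Sum of observations T = 4.2 minutes; n = 8.
Posterior: Gamma(5.98+8, 2.91+4.2) = Gamma(13.98, 7.11).
Mode = (α−1)/β = 1.8256.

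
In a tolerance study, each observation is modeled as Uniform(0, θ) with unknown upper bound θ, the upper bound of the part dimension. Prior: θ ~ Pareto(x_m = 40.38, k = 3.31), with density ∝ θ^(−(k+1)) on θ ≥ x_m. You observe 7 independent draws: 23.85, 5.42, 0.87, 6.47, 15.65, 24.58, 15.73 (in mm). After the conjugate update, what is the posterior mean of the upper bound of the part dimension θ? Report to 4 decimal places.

44.7173

A Pareto(scale x_m, shape k) prior on the upper bound θ of Uniform(0, θ) is conjugate: posterior is Pareto(max(x_m, max xᵢ), k + n).
Sample maximum = 24.58; prior scale x_m = 40.38 → posterior scale = max = 40.38.
Posterior shape = 3.31 + 7 = 10.31.
E[θ|data] = k·x_m/(k−1) = 10.31·40.38/9.31 = 44.7173.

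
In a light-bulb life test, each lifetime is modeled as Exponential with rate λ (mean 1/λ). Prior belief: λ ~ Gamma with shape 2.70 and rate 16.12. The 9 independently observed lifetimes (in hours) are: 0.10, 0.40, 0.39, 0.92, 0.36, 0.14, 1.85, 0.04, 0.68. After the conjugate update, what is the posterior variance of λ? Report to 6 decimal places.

0.026531

With a Gamma(shape α, rate β) prior on the exponential rate λ, the posterior after n observations with total T = Σxᵢ is Gamma(α+n, β+T).
Sum of observations T = 4.88 hours; n = 9.
Posterior: Gamma(2.70+9, 16.12+4.88) = Gamma(11.70, 21.00).
Var = α/β² = 0.026531.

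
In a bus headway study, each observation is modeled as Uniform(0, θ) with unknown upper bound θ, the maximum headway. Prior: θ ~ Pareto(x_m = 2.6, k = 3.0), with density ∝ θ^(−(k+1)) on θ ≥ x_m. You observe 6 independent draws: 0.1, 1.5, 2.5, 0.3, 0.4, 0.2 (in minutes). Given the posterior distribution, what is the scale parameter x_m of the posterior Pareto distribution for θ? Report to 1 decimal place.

A Pareto(scale x_m, shape k) prior on the upper bound θ of Uniform(0, θ) is conjugate: posterior is Pareto(max(x_m, max xᵢ), k + n).
Sample maximum = 2.5; prior scale x_m = 2.6 → posterior scale = max = 2.6.
Posterior shape = 3.0 + 6 = 9.0.
Posterior scale x_m = 2.6.

2.6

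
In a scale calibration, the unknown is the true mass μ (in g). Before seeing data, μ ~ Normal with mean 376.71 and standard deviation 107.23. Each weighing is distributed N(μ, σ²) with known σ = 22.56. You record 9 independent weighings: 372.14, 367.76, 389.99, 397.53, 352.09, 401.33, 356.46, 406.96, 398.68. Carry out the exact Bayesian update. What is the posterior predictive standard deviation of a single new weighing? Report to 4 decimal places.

For Normal data with known variance σ², a Normal(μ₀, σ₀²) prior on μ is conjugate. Posterior precision = 1/σ₀² + n/σ²; posterior mean is the precision-weighted average of μ₀ and x̄.
σ₀² = 107.23² = 11498.2729, σ² = 22.56² = 508.9536; σ² + n·σ₀² = 508.9536 + 9·11498.2729 = 103993.4097.
Posterior precision = 1/σ₀² + n/σ² = 1/11498.2729 + 9/508.9536 = (σ² + n·σ₀²)/(σ₀²σ²) = 103993.4097/(11498.2729·508.9536); posterior variance σₙ² = σ₀²σ²/(σ² + n·σ₀²) = 11498.2729·508.9536/103993.4097 = 56.273637.
Predictive variance for one new observation = σₙ² + σ² = 11498.2729·508.9536/103993.4097 + 508.9536 = σ²·(σ₀² + 103993.4097)/103993.4097 = 508.9536·115491.6826/103993.4097 = 565.227237; SD = √(508.9536·115491.6826/103993.4097) = 23.7745.

23.7745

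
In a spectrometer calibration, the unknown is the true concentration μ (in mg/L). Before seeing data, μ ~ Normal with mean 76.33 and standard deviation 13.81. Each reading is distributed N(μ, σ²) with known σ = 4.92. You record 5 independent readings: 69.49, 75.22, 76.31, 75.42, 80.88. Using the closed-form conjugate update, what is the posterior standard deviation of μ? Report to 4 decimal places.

For Normal data with known variance σ², a Normal(μ₀, σ₀²) prior on μ is conjugate. Posterior precision = 1/σ₀² + n/σ²; posterior mean is the precision-weighted average of μ₀ and x̄.
σ₀² = 13.81² = 190.7161, σ² = 4.92² = 24.2064; σ² + n·σ₀² = 24.2064 + 5·190.7161 = 977.7869.
Posterior precision = 1/σ₀² + n/σ² = 1/190.7161 + 5/24.2064 = (σ² + n·σ₀²)/(σ₀²σ²) = 977.7869/(190.7161·24.2064); posterior variance σₙ² = σ₀²σ²/(σ² + n·σ₀²) = 190.7161·24.2064/977.7869 = 4.721428.
Posterior SD = √σₙ² = √(190.7161·24.2064/977.7869) = 2.1729.

2.1729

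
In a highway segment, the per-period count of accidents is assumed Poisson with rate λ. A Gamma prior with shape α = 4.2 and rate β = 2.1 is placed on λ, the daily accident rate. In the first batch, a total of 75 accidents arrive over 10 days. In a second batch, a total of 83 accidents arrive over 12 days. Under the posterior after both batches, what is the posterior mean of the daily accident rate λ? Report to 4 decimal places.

6.7303

With a Gamma(shape α, rate β) prior, the Poisson likelihood is conjugate: the posterior is Gamma(α + ΣXᵢ, β + n).
After batch 1: Gamma(α+S, β+n) = Gamma(4.2+75, 2.1+10) = Gamma(79.2, 12.1).
After batch 2: Gamma(α+S, β+n) = Gamma(79.2+83, 12.1+12) = Gamma(162.2, 24.1).
Posterior mean = α/β = 162.2/24.1 = 6.7303.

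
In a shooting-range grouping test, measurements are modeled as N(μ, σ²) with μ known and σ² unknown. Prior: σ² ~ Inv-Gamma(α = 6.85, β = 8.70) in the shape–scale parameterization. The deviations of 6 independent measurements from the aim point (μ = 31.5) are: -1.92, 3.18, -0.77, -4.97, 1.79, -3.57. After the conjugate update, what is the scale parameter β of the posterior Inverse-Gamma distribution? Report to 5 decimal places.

With known mean μ and an Inverse-Gamma(α, β) prior on σ², the Normal likelihood is conjugate: posterior is Inv-Gamma(α + n/2, β + Σ(xᵢ−μ)²/2).
Σ(xᵢ−μ)² = (-1.92)² + (3.18)² + (-0.77)² + (-4.97)² + (1.79)² + (-3.57)² = 55.0416.
Posterior: Inv-Gamma(6.85 + 6/2, 8.70 + 55.0416/2) = Inv-Gamma(9.85, 36.22080).
Posterior β = 36.22080.

36.22080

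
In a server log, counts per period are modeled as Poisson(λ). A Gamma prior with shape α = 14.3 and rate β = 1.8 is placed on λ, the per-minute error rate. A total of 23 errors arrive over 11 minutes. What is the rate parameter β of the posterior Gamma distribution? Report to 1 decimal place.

12.8

With a Gamma(shape α, rate β) prior, the Poisson likelihood is conjugate: the posterior is Gamma(α + ΣXᵢ, β + n).
Posterior: Gamma(α+S, β+n) = Gamma(14.3+23, 1.8+11) = Gamma(37.3, 12.8).
Posterior β = 12.8.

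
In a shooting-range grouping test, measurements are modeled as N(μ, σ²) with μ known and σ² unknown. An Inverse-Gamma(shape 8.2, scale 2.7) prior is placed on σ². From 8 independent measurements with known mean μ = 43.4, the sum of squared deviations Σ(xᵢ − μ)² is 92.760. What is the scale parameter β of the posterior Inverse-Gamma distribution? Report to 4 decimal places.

With known mean μ and an Inverse-Gamma(α, β) prior on σ², the Normal likelihood is conjugate: posterior is Inv-Gamma(α + n/2, β + Σ(xᵢ−μ)²/2).
Posterior: Inv-Gamma(8.2 + 8/2, 2.7 + 92.760/2) = Inv-Gamma(12.20, 49.0800).
Posterior β = 49.0800.

49.0800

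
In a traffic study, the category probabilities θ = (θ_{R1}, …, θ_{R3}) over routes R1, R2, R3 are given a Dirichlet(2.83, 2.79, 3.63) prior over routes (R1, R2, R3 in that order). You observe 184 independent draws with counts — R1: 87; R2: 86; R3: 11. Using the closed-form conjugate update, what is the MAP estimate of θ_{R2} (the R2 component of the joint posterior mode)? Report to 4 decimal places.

The Dirichlet prior is conjugate to the Multinomial likelihood: each posterior αⱼ = prior αⱼ + observed count nⱼ.
Posterior concentration: (89.83, 88.79, 14.63), total = 193.25.
Joint mode component: (α_{R2}−1)/(Σα−K) = 87.79/190.25 = 0.4614.

0.4614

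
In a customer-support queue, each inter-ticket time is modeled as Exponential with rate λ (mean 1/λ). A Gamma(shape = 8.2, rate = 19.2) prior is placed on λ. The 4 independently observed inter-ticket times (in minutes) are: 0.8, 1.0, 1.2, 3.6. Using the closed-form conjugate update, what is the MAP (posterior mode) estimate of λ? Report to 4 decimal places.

With a Gamma(shape α, rate β) prior on the exponential rate λ, the posterior after n observations with total T = Σxᵢ is Gamma(α+n, β+T).
Sum of observations T = 6.6 minutes; n = 4.
Posterior: Gamma(8.2+4, 19.2+6.6) = Gamma(12.2, 25.8).
Mode = (α−1)/β = 0.4341.

0.4341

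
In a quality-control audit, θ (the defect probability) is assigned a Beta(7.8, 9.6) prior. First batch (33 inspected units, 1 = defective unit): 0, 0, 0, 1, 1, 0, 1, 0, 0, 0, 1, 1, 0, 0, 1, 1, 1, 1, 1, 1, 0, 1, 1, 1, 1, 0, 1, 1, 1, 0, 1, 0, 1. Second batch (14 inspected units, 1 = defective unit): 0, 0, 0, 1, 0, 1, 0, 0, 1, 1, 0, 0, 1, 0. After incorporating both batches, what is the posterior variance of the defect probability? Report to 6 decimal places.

0.003821

The Beta prior is conjugate to a Binomial/Bernoulli likelihood; the update adds successes to α and failures to β.
After batch 1: Beta(7.8+20, 9.6+13) = Beta(27.8, 22.6).
After batch 2: Beta(27.8+5, 22.6+9) = Beta(32.8, 31.6).
Var = αβ/((α+β)²(α+β+1)) = 32.8·31.6/(64.4²·65.4) = 0.003821.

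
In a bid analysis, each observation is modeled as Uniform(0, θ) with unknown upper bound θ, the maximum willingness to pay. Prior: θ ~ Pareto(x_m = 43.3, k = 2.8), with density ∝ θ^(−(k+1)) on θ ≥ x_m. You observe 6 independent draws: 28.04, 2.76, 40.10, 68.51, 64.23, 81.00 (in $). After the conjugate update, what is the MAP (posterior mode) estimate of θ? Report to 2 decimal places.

A Pareto(scale x_m, shape k) prior on the upper bound θ of Uniform(0, θ) is conjugate: posterior is Pareto(max(x_m, max xᵢ), k + n).
Sample maximum = 81.00; prior scale x_m = 43.3 → posterior scale = max = 81.00.
Posterior shape = 2.8 + 6 = 8.8.
The Pareto density is decreasing on [x_m, ∞), so the mode is x_m = 81.00.

81.00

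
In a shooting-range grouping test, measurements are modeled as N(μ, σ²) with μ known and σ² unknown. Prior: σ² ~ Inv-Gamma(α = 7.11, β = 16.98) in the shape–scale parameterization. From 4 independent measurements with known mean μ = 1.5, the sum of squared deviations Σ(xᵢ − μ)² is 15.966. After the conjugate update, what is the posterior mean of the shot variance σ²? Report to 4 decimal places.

3.0781

With known mean μ and an Inverse-Gamma(α, β) prior on σ², the Normal likelihood is conjugate: posterior is Inv-Gamma(α + n/2, β + Σ(xᵢ−μ)²/2).
Posterior: Inv-Gamma(7.11 + 4/2, 16.98 + 15.966/2) = Inv-Gamma(9.11, 24.9630).
E[σ²|data] = β/(α−1) = 24.9630/8.11 = 3.0781.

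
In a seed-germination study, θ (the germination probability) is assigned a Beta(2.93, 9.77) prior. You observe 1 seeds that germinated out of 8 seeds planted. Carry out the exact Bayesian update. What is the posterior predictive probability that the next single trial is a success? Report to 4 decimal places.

0.1899

The Beta prior is conjugate to a Binomial/Bernoulli likelihood; the update adds successes to α and failures to β.
Posterior: Beta(α+k, β+n−k) = Beta(2.93+1, 9.77+7) = Beta(3.93, 16.77).
For a single future Bernoulli trial, P(success | data) = α/(α+β) = 0.1899.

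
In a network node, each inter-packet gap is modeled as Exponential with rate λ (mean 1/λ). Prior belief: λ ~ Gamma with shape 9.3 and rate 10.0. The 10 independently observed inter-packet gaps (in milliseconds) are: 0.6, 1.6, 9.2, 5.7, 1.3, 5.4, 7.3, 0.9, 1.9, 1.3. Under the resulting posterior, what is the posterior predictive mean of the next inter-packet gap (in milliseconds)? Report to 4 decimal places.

With a Gamma(shape α, rate β) prior on the exponential rate λ, the posterior after n observations with total T = Σxᵢ is Gamma(α+n, β+T).
Sum of observations T = 35.2 milliseconds; n = 10.
Posterior: Gamma(9.3+10, 10.0+35.2) = Gamma(19.3, 45.2).
The predictive distribution for the next observation is Lomax; its mean is β/(α−1) = 45.2/18.3 = 2.4699.

2.4699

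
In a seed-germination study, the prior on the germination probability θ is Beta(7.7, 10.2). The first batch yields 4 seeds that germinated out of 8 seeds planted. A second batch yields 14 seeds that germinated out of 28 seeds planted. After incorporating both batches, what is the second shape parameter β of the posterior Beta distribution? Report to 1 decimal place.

28.2

The Beta prior is conjugate to a Binomial/Bernoulli likelihood; the update adds successes to α and failures to β.
After batch 1: Beta(7.7+4, 10.2+4) = Beta(11.7, 14.2).
After batch 2: Beta(11.7+14, 14.2+14) = Beta(25.7, 28.2).
Posterior β = 28.2.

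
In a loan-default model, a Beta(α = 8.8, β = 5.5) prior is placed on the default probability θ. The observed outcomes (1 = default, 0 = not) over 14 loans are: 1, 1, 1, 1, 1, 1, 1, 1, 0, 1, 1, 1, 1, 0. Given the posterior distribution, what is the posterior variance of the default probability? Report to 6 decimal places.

0.006648

The Beta prior is conjugate to a Binomial/Bernoulli likelihood; the update adds successes to α and failures to β.
Posterior: Beta(α+k, β+n−k) = Beta(8.8+12, 5.5+2) = Beta(20.8, 7.5).
Var = αβ/((α+β)²(α+β+1)) = 20.8·7.5/(28.3²·29.3) = 0.006648.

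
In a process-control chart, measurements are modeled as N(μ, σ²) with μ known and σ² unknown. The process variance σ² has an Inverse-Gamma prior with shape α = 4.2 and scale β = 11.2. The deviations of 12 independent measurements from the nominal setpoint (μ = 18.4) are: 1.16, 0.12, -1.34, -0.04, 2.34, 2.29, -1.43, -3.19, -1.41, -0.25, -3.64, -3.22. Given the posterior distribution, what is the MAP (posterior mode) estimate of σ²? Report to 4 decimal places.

With known mean μ and an Inverse-Gamma(α, β) prior on σ², the Normal likelihood is conjugate: posterior is Inv-Gamma(α + n/2, β + Σ(xᵢ−μ)²/2).
Σ(xᵢ−μ)² = (1.16)² + (0.12)² + (-1.34)² + (-0.04)² + (2.34)² + (2.29)² + (-1.43)² + (-3.19)² + (-1.41)² + (-0.25)² + (-3.64)² + (-3.22)² = 51.7665.
Posterior: Inv-Gamma(4.2 + 12/2, 11.2 + 51.7665/2) = Inv-Gamma(10.20, 37.08325).
Mode = β/(α+1) = 37.08325/11.20 = 3.3110.

3.3110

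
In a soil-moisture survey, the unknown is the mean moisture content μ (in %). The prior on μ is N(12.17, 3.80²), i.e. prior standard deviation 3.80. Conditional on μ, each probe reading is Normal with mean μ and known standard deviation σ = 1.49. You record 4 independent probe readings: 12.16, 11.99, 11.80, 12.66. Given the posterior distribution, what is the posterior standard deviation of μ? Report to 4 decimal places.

0.7311

For Normal data with known variance σ², a Normal(μ₀, σ₀²) prior on μ is conjugate. Posterior precision = 1/σ₀² + n/σ²; posterior mean is the precision-weighted average of μ₀ and x̄.
σ₀² = 3.80² = 14.44, σ² = 1.49² = 2.2201; σ² + n·σ₀² = 2.2201 + 4·14.44 = 59.9801.
Posterior precision = 1/σ₀² + n/σ² = 1/14.44 + 4/2.2201 = (σ² + n·σ₀²)/(σ₀²σ²) = 59.9801/(14.44·2.2201); posterior variance σₙ² = σ₀²σ²/(σ² + n·σ₀²) = 14.44·2.2201/59.9801 = 0.534481.
Posterior SD = √σₙ² = √(14.44·2.2201/59.9801) = 0.7311.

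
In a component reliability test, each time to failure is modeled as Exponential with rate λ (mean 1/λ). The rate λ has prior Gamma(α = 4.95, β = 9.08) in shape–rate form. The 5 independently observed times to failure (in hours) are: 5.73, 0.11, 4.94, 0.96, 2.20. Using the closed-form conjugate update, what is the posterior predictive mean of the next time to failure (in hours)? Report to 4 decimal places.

With a Gamma(shape α, rate β) prior on the exponential rate λ, the posterior after n observations with total T = Σxᵢ is Gamma(α+n, β+T).
Sum of observations T = 13.94 hours; n = 5.
Posterior: Gamma(4.95+5, 9.08+13.94) = Gamma(9.95, 23.02).
The predictive distribution for the next observation is Lomax; its mean is β/(α−1) = 23.02/8.95 = 2.5721.

2.5721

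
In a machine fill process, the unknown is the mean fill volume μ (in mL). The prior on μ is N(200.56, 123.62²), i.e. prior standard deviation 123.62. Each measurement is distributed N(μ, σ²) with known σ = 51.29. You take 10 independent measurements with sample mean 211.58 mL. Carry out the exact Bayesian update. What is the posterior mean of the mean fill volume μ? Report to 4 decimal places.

211.3935

For Normal data with known variance σ², a Normal(μ₀, σ₀²) prior on μ is conjugate. Posterior precision = 1/σ₀² + n/σ²; posterior mean is the precision-weighted average of μ₀ and x̄.
n·x̄ = 10·211.58 = 2115.8.
σ₀² = 123.62² = 15281.9044, σ² = 51.29² = 2630.6641; σ² + n·σ₀² = 2630.6641 + 10·15281.9044 = 155449.7081.
Posterior mean = (μ₀/σ₀² + n·x̄/σ²)/(1/σ₀² + n/σ²) = (σ²·μ₀ + σ₀²·n·x̄)/(σ² + n·σ₀²) = (2630.6641·200.56 + 15281.9044·2115.8)/155449.7081 = 32861059.321416/155449.7081 = 211.3935.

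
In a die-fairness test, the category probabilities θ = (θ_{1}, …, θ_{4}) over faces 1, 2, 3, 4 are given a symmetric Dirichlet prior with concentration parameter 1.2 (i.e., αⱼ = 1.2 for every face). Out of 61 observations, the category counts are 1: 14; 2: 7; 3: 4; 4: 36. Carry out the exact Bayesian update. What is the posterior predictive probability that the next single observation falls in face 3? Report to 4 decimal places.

The Dirichlet prior is conjugate to the Multinomial likelihood: each posterior αⱼ = prior αⱼ + observed count nⱼ.
Posterior concentration: (15.2, 8.2, 5.2, 37.2), total = 65.8.
P(next = 3 | data) = α_{3}/Σα = 0.0790.

0.0790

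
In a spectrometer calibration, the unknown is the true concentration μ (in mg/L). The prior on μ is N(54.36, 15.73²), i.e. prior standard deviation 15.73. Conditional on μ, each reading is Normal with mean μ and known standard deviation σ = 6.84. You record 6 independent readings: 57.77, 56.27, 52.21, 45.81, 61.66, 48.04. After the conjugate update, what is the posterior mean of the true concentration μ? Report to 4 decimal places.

53.6491

For Normal data with known variance σ², a Normal(μ₀, σ₀²) prior on μ is conjugate. Posterior precision = 1/σ₀² + n/σ²; posterior mean is the precision-weighted average of μ₀ and x̄.
Σxᵢ = 57.77 + 56.27 + 52.21 + 45.81 + 61.66 + 48.04 = 321.76, so n·x̄ = 321.76.
σ₀² = 15.73² = 247.4329, σ² = 6.84² = 46.7856; σ² + n·σ₀² = 46.7856 + 6·247.4329 = 1531.383.
Posterior mean = (μ₀/σ₀² + n·x̄/σ²)/(1/σ₀² + n/σ²) = (σ²·μ₀ + σ₀²·n·x̄)/(σ² + n·σ₀²) = (46.7856·54.36 + 247.4329·321.76)/1531.383 = 82157.27512/1531.383 = 53.6491.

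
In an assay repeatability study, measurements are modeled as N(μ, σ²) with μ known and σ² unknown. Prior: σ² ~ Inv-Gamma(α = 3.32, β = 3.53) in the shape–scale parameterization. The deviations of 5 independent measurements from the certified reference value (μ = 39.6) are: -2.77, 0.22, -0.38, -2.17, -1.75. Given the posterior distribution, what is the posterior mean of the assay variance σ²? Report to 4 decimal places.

With known mean μ and an Inverse-Gamma(α, β) prior on σ², the Normal likelihood is conjugate: posterior is Inv-Gamma(α + n/2, β + Σ(xᵢ−μ)²/2).
Σ(xᵢ−μ)² = (-2.77)² + (0.22)² + (-0.38)² + (-2.17)² + (-1.75)² = 15.6371.
Posterior: Inv-Gamma(3.32 + 5/2, 3.53 + 15.6371/2) = Inv-Gamma(5.82, 11.34855).
E[σ²|data] = β/(α−1) = 11.34855/4.82 = 2.3545.

2.3545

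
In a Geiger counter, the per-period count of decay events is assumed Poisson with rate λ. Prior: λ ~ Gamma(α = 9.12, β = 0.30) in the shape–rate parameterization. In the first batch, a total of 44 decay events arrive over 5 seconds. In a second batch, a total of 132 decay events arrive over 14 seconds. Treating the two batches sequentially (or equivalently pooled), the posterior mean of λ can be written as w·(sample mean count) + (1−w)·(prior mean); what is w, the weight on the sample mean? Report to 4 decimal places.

0.9845

With a Gamma(shape α, rate β) prior, the Poisson likelihood is conjugate: the posterior is Gamma(α + ΣXᵢ, β + n).
Total number of seconds: n = 5 + 14 = 19.
Posterior mean = (α₀+S)/(β₀+n) = [n/(β₀+n)]·(S/n) + [β₀/(β₀+n)]·(α₀/β₀), so only n and β₀ enter the weight.
Weight on data w = n/(β₀+n) = 19/(0.30+19) = 19/19.30 = 0.9845.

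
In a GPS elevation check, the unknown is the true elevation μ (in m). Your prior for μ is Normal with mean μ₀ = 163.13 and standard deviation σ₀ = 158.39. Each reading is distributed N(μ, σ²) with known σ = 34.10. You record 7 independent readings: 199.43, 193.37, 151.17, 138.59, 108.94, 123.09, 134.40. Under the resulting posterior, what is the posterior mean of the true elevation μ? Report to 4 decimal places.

For Normal data with known variance σ², a Normal(μ₀, σ₀²) prior on μ is conjugate. Posterior precision = 1/σ₀² + n/σ²; posterior mean is the precision-weighted average of μ₀ and x̄.
Σxᵢ = 199.43 + 193.37 + 151.17 + 138.59 + 108.94 + 123.09 + 134.40 = 1048.99, so n·x̄ = 1048.99.
σ₀² = 158.39² = 25087.3921, σ² = 34.10² = 1162.81; σ² + n·σ₀² = 1162.81 + 7·25087.3921 = 176774.5547.
Posterior mean = (μ₀/σ₀² + n·x̄/σ²)/(1/σ₀² + n/σ²) = (σ²·μ₀ + σ₀²·n·x̄)/(σ² + n·σ₀²) = (1162.81·163.13 + 25087.3921·1048.99)/176774.5547 = 26506112.634279/176774.5547 = 149.9430.

149.9430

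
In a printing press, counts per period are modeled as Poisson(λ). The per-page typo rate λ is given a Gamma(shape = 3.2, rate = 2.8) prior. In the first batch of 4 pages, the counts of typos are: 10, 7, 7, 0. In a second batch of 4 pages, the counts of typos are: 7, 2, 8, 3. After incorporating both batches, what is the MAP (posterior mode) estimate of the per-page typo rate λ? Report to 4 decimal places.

With a Gamma(shape α, rate β) prior, the Poisson likelihood is conjugate: the posterior is Gamma(α + ΣXᵢ, β + n).
Batch 1: sum of counts S = 24 over n = 4 pages.
After batch 1: Gamma(α+S, β+n) = Gamma(3.2+24, 2.8+4) = Gamma(27.2, 6.8).
Batch 2: sum of counts S = 20 over n = 4 pages.
After batch 2: Gamma(α+S, β+n) = Gamma(27.2+20, 6.8+4) = Gamma(47.2, 10.8).
Mode of Gamma(α,β) for α≥1 is (α−1)/β = 46.2/10.8 = 4.2778.

4.2778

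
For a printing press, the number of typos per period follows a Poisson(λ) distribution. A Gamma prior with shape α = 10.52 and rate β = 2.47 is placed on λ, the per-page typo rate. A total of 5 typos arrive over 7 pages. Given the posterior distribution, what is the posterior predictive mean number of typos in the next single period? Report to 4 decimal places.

1.6389

With a Gamma(shape α, rate β) prior, the Poisson likelihood is conjugate: the posterior is Gamma(α + ΣXᵢ, β + n).
Posterior: Gamma(α+S, β+n) = Gamma(10.52+5, 2.47+7) = Gamma(15.52, 9.47).
The predictive distribution for one future period is NegBinom with mean α/β = 1.6389.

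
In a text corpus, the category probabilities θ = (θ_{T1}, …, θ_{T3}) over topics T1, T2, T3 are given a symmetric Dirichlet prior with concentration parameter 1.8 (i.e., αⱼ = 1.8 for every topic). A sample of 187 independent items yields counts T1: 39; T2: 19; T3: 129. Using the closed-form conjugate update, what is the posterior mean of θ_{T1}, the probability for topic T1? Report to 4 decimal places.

0.2121

The Dirichlet prior is conjugate to the Multinomial likelihood: each posterior αⱼ = prior αⱼ + observed count nⱼ.
Posterior concentration: (40.8, 20.8, 130.8), total = 192.4.
E[θ_{T1}|data] = α_{T1}/Σα = 40.8/192.4 = 0.2121.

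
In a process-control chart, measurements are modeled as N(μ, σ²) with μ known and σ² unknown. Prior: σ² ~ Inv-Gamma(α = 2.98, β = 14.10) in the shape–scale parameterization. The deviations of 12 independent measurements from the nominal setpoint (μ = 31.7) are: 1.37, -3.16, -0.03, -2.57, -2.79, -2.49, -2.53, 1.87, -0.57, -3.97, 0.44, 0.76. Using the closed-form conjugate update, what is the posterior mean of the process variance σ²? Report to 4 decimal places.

With known mean μ and an Inverse-Gamma(α, β) prior on σ², the Normal likelihood is conjugate: posterior is Inv-Gamma(α + n/2, β + Σ(xᵢ−μ)²/2).
Σ(xᵢ−μ)² = (1.37)² + (-3.16)² + (-0.03)² + (-2.57)² + (-2.79)² + (-2.49)² + (-2.53)² + (1.87)² + (-0.57)² + (-3.97)² + (0.44)² + (0.76)² = 59.2073.
Posterior: Inv-Gamma(2.98 + 12/2, 14.10 + 59.2073/2) = Inv-Gamma(8.98, 43.70365).
E[σ²|data] = β/(α−1) = 43.70365/7.98 = 5.4766.

5.4766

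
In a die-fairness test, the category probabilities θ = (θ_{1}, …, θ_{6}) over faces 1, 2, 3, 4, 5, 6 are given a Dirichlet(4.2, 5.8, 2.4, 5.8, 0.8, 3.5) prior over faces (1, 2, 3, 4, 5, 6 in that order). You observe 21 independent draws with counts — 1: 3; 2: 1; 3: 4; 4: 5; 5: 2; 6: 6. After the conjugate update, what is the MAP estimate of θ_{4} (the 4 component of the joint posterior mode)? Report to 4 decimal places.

The Dirichlet prior is conjugate to the Multinomial likelihood: each posterior αⱼ = prior αⱼ + observed count nⱼ.
Posterior concentration: (7.2, 6.8, 6.4, 10.8, 2.8, 9.5), total = 43.5.
Joint mode component: (α_{4}−1)/(Σα−K) = 9.8/37.5 = 0.2613.

0.2613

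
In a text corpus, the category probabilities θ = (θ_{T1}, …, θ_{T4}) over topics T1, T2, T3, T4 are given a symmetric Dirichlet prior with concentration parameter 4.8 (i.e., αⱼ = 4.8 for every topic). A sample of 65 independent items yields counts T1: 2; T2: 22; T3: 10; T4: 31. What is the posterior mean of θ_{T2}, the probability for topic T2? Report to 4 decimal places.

The Dirichlet prior is conjugate to the Multinomial likelihood: each posterior αⱼ = prior αⱼ + observed count nⱼ.
Posterior concentration: (6.8, 26.8, 14.8, 35.8), total = 84.2.
E[θ_{T2}|data] = α_{T2}/Σα = 26.8/84.2 = 0.3183.

0.3183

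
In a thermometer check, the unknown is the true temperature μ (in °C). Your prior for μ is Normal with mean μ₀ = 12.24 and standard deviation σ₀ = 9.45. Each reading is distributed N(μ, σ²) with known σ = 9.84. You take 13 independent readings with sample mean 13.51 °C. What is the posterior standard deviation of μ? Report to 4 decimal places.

2.6220

For Normal data with known variance σ², a Normal(μ₀, σ₀²) prior on μ is conjugate. Posterior precision = 1/σ₀² + n/σ²; posterior mean is the precision-weighted average of μ₀ and x̄.
σ₀² = 9.45² = 89.3025, σ² = 9.84² = 96.8256; σ² + n·σ₀² = 96.8256 + 13·89.3025 = 1257.7581.
Posterior precision = 1/σ₀² + n/σ² = 1/89.3025 + 13/96.8256 = (σ² + n·σ₀²)/(σ₀²σ²) = 1257.7581/(89.3025·96.8256); posterior variance σₙ² = σ₀²σ²/(σ² + n·σ₀²) = 89.3025·96.8256/1257.7581 = 6.874747.
Posterior SD = √σₙ² = √(89.3025·96.8256/1257.7581) = 2.6220.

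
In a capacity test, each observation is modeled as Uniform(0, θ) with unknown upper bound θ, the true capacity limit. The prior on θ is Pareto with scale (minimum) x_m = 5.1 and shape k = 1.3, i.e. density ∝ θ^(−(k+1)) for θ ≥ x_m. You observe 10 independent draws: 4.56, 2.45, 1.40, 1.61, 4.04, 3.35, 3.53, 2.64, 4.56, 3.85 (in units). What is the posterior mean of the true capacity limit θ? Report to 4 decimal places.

A Pareto(scale x_m, shape k) prior on the upper bound θ of Uniform(0, θ) is conjugate: posterior is Pareto(max(x_m, max xᵢ), k + n).
Sample maximum = 4.56; prior scale x_m = 5.1 → posterior scale = max = 5.10.
Posterior shape = 1.3 + 10 = 11.3.
E[θ|data] = k·x_m/(k−1) = 11.3·5.10/10.3 = 5.5951.

5.5951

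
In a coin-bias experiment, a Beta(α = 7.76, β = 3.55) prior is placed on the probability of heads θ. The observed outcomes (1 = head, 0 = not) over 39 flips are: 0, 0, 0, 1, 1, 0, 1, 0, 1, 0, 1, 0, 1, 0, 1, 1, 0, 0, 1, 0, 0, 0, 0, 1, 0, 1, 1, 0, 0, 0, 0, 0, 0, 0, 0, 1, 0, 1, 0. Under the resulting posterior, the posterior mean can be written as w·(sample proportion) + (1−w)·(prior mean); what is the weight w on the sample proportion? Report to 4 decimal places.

0.7752

The Beta prior is conjugate to a Binomial/Bernoulli likelihood; the update adds successes to α and failures to β.
Posterior mean = (α₀+k)/(α₀+β₀+n) = [n/(α₀+β₀+n)]·(k/n) + [(α₀+β₀)/(α₀+β₀+n)]·α₀/(α₀+β₀), so only n and the prior enter the weight.
The weight on the data is w = n/(α₀+β₀+n) = 39/(7.76+3.55+39) = 39/50.31 = 0.7752.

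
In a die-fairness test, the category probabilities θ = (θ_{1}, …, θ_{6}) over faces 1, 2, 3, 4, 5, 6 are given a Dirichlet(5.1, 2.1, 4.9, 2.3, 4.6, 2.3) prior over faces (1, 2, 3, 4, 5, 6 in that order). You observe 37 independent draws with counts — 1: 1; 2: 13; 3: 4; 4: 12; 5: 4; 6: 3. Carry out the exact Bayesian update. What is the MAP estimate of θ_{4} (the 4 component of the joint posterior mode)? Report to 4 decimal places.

0.2543

The Dirichlet prior is conjugate to the Multinomial likelihood: each posterior αⱼ = prior αⱼ + observed count nⱼ.
Posterior concentration: (6.1, 15.1, 8.9, 14.3, 8.6, 5.3), total = 58.3.
Joint mode component: (α_{4}−1)/(Σα−K) = 13.3/52.3 = 0.2543.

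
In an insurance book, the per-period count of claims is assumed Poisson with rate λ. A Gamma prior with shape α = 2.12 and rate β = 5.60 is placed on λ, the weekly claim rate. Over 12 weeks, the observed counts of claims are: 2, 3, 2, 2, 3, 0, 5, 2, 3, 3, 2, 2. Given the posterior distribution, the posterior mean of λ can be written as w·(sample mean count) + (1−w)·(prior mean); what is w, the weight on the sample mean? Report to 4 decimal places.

With a Gamma(shape α, rate β) prior, the Poisson likelihood is conjugate: the posterior is Gamma(α + ΣXᵢ, β + n).
Posterior mean = (α₀+S)/(β₀+n) = [n/(β₀+n)]·(S/n) + [β₀/(β₀+n)]·(α₀/β₀), so only n and β₀ enter the weight.
Weight on data w = n/(β₀+n) = 12/(5.60+12) = 12/17.60 = 0.6818.

0.6818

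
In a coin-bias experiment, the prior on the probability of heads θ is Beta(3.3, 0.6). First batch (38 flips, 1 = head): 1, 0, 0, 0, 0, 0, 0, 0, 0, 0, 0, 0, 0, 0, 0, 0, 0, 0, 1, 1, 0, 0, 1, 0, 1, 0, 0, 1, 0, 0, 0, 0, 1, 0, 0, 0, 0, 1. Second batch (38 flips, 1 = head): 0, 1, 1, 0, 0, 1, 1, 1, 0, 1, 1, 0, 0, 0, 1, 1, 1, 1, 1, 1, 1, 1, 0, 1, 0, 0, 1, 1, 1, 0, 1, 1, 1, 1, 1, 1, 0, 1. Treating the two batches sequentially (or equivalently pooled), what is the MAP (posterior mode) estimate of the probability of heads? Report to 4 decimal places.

0.4660

The Beta prior is conjugate to a Binomial/Bernoulli likelihood; the update adds successes to α and failures to β.
After batch 1: Beta(3.3+8, 0.6+30) = Beta(11.3, 30.6).
After batch 2: Beta(11.3+26, 30.6+12) = Beta(37.3, 42.6).
Mode of Beta(a,b) for a,b>1 is (a−1)/(a+b−2) = 36.3/77.9 = 0.4660.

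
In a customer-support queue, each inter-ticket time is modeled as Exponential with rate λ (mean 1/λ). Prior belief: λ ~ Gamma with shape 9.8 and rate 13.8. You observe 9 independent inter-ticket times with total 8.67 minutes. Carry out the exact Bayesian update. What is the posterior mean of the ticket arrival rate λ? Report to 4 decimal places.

0.8367

With a Gamma(shape α, rate β) prior on the exponential rate λ, the posterior after n observations with total T = Σxᵢ is Gamma(α+n, β+T).
Posterior: Gamma(9.8+9, 13.8+8.67) = Gamma(18.8, 22.47).
Posterior mean of λ = α/β = 18.8/22.47 = 0.8367.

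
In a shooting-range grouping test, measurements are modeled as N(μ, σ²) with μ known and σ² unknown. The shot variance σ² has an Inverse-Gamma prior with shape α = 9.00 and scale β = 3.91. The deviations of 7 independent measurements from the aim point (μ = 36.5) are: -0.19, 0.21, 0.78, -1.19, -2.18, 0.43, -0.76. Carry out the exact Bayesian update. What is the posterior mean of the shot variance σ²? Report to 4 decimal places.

0.6713

With known mean μ and an Inverse-Gamma(α, β) prior on σ², the Normal likelihood is conjugate: posterior is Inv-Gamma(α + n/2, β + Σ(xᵢ−μ)²/2).
Σ(xᵢ−μ)² = (-0.19)² + (0.21)² + (0.78)² + (-1.19)² + (-2.18)² + (0.43)² + (-0.76)² = 7.6196.
Posterior: Inv-Gamma(9.00 + 7/2, 3.91 + 7.6196/2) = Inv-Gamma(12.50, 7.71980).
E[σ²|data] = β/(α−1) = 7.71980/11.50 = 0.6713.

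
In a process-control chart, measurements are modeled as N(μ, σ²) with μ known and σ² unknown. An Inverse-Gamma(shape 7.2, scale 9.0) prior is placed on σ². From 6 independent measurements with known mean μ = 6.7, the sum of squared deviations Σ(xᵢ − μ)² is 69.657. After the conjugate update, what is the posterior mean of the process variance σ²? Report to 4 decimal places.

4.7640

With known mean μ and an Inverse-Gamma(α, β) prior on σ², the Normal likelihood is conjugate: posterior is Inv-Gamma(α + n/2, β + Σ(xᵢ−μ)²/2).
Posterior: Inv-Gamma(7.2 + 6/2, 9.0 + 69.657/2) = Inv-Gamma(10.20, 43.8285).
E[σ²|data] = β/(α−1) = 43.8285/9.20 = 4.7640.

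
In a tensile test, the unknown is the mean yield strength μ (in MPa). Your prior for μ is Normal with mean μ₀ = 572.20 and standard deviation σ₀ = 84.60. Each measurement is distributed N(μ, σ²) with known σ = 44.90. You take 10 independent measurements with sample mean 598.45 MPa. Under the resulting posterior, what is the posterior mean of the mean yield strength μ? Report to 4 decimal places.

597.7309

For Normal data with known variance σ², a Normal(μ₀, σ₀²) prior on μ is conjugate. Posterior precision = 1/σ₀² + n/σ²; posterior mean is the precision-weighted average of μ₀ and x̄.
n·x̄ = 10·598.45 = 5984.5.
σ₀² = 84.60² = 7157.16, σ² = 44.90² = 2016.01; σ² + n·σ₀² = 2016.01 + 10·7157.16 = 73587.61.
Posterior mean = (μ₀/σ₀² + n·x̄/σ²)/(1/σ₀² + n/σ²) = (σ²·μ₀ + σ₀²·n·x̄)/(σ² + n·σ₀²) = (2016.01·572.20 + 7157.16·5984.5)/73587.61 = 43985584.942/73587.61 = 597.7309.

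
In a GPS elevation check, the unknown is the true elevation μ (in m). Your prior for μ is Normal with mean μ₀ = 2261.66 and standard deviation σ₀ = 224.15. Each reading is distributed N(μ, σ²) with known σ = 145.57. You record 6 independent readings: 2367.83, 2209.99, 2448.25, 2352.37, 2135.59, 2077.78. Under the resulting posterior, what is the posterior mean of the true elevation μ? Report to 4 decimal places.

For Normal data with known variance σ², a Normal(μ₀, σ₀²) prior on μ is conjugate. Posterior precision = 1/σ₀² + n/σ²; posterior mean is the precision-weighted average of μ₀ and x̄.
Σxᵢ = 2367.83 + 2209.99 + 2448.25 + 2352.37 + 2135.59 + 2077.78 = 13591.81, so n·x̄ = 13591.81.
σ₀² = 224.15² = 50243.2225, σ² = 145.57² = 21190.6249; σ² + n·σ₀² = 21190.6249 + 6·50243.2225 = 322649.9599.
Posterior mean = (μ₀/σ₀² + n·x̄/σ²)/(1/σ₀² + n/σ²) = (σ²·μ₀ + σ₀²·n·x̄)/(σ² + n·σ₀²) = (21190.6249·2261.66 + 50243.2225·13591.81)/322649.9599 = 730822322.719059/322649.9599 = 2265.0625.

2265.0625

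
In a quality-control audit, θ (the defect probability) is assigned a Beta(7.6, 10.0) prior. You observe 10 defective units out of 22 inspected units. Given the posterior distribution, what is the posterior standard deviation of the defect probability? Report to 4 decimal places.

The Beta prior is conjugate to a Binomial/Bernoulli likelihood; the update adds successes to α and failures to β.
Posterior: Beta(α+k, β+n−k) = Beta(7.6+10, 10.0+12) = Beta(17.6, 22.0).
Var = αβ/((α+β)²(α+β+1)) = 17.6·22.0/(39.6²·40.6) = 0.00608162; SD = √0.00608162 = 0.0780.

0.0780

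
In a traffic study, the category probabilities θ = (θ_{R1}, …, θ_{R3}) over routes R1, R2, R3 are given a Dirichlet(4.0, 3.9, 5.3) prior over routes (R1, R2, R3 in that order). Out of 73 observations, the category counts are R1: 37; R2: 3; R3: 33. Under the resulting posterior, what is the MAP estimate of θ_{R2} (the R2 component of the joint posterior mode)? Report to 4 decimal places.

0.0709

The Dirichlet prior is conjugate to the Multinomial likelihood: each posterior αⱼ = prior αⱼ + observed count nⱼ.
Posterior concentration: (41.0, 6.9, 38.3), total = 86.2.
Joint mode component: (α_{R2}−1)/(Σα−K) = 5.9/83.2 = 0.0709.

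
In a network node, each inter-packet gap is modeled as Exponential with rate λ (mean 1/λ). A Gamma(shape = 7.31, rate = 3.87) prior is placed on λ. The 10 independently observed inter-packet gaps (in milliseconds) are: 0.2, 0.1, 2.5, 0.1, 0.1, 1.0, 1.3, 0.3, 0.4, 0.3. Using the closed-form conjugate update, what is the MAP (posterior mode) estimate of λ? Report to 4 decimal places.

1.6037

With a Gamma(shape α, rate β) prior on the exponential rate λ, the posterior after n observations with total T = Σxᵢ is Gamma(α+n, β+T).
Sum of observations T = 6.3 milliseconds; n = 10.
Posterior: Gamma(7.31+10, 3.87+6.3) = Gamma(17.31, 10.17).
Mode = (α−1)/β = 1.6037.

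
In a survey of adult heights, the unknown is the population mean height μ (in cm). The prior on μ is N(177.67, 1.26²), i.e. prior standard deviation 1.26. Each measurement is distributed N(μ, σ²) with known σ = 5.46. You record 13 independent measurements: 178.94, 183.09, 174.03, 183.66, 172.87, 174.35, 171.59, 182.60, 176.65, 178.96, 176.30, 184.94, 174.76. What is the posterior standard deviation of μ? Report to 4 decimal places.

0.9686

For Normal data with known variance σ², a Normal(μ₀, σ₀²) prior on μ is conjugate. Posterior precision = 1/σ₀² + n/σ²; posterior mean is the precision-weighted average of μ₀ and x̄.
σ₀² = 1.26² = 1.5876, σ² = 5.46² = 29.8116; σ² + n·σ₀² = 29.8116 + 13·1.5876 = 50.4504.
Posterior precision = 1/σ₀² + n/σ² = 1/1.5876 + 13/29.8116 = (σ² + n·σ₀²)/(σ₀²σ²) = 50.4504/(1.5876·29.8116); posterior variance σₙ² = σ₀²σ²/(σ² + n·σ₀²) = 1.5876·29.8116/50.4504 = 0.938127.
Posterior SD = √σₙ² = √(1.5876·29.8116/50.4504) = 0.9686.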